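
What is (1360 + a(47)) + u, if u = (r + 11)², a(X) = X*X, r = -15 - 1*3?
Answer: 3618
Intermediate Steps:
r = -18 (r = -15 - 3 = -18)
a(X) = X²
u = 49 (u = (-18 + 11)² = (-7)² = 49)
(1360 + a(47)) + u = (1360 + 47²) + 49 = (1360 + 2209) + 49 = 3569 + 49 = 3618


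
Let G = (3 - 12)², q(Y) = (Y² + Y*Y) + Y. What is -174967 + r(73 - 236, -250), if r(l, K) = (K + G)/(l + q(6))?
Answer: -14872026/85 ≈ -1.7497e+5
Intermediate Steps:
q(Y) = Y + 2*Y² (q(Y) = (Y² + Y²) + Y = 2*Y² + Y = Y + 2*Y²)
G = 81 (G = (-9)² = 81)
r(l, K) = (81 + K)/(78 + l) (r(l, K) = (K + 81)/(l + 6*(1 + 2*6)) = (81 + K)/(l + 6*(1 + 12)) = (81 + K)/(l + 6*13) = (81 + K)/(l + 78) = (81 + K)/(78 + l))
-174967 + r(73 - 236, -250) = -174967 + (81 - 250)/(78 + (73 - 236)) = -174967 - 169/(78 - 163) = -174967 - 169/(-85) = -174967 - 1/85*(-169) = -174967 + 169/85 = -14872026/85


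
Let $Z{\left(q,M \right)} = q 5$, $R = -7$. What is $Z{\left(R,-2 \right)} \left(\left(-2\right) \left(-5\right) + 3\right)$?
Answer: $-455$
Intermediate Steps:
$Z{\left(q,M \right)} = 5 q$
$Z{\left(R,-2 \right)} \left(\left(-2\right) \left(-5\right) + 3\right) = 5 \left(-7\right) \left(\left(-2\right) \left(-5\right) + 3\right) = - 35 \left(10 + 3\right) = \left(-35\right) 13 = -455$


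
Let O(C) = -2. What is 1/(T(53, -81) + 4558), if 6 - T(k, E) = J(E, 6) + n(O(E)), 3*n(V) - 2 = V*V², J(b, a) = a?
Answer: 1/4560 ≈ 0.00021930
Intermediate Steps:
n(V) = ⅔ + V³/3 (n(V) = ⅔ + (V*V²)/3 = ⅔ + V³/3)
T(k, E) = 2 (T(k, E) = 6 - (6 + (⅔ + (⅓)*(-2)³)) = 6 - (6 + (⅔ + (⅓)*(-8))) = 6 - (6 + (⅔ - 8/3)) = 6 - (6 - 2) = 6 - 1*4 = 6 - 4 = 2)
1/(T(53, -81) + 4558) = 1/(2 + 4558) = 1/4560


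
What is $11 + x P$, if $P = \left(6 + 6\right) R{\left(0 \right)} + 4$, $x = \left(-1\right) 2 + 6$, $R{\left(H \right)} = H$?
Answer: $27$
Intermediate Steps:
$x = 4$ ($x = -2 + 6 = 4$)
$P = 4$ ($P = \left(6 + 6\right) 0 + 4 = 12 \cdot 0 + 4 = 0 + 4 = 4$)
$11 + x P = 11 + 4 \cdot 4 = 11 + 16 = 27$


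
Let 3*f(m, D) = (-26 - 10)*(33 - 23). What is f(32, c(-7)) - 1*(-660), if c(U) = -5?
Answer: 540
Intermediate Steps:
f(m, D) = -120 (f(m, D) = ((-26 - 10)*(33 - 23))/3 = (-36*10)/3 = (⅓)*(-360) = -120)
f(32, c(-7)) - 1*(-660) = -120 - 1*(-660) = -120 + 660 = 540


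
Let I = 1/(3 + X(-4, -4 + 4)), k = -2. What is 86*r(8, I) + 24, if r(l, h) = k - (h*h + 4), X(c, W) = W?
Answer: -4514/9 ≈ -501.56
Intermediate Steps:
I = ⅓ (I = 1/(3 + (-4 + 4)) = 1/(3 + 0) = 1/3 = ⅓ ≈ 0.33333)
r(l, h) = -6 - h² (r(l, h) = -2 - (h*h + 4) = -2 - (h² + 4) = -2 - (4 + h²) = -2 + (-4 - h²) = -6 - h²)
86*r(8, I) + 24 = 86*(-6 - (⅓)²) + 24 = 86*(-6 - 1*⅑) + 24 = 86*(-6 - ⅑) + 24 = 86*(-55/9) + 24 = -4730/9 + 24 = -4514/9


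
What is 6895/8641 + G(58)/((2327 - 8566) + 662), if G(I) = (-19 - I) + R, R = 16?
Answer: 38980516/48190857 ≈ 0.80888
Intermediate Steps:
G(I) = -3 - I (G(I) = (-19 - I) + 16 = -3 - I)
6895/8641 + G(58)/((2327 - 8566) + 662) = 6895/8641 + (-3 - 1*58)/((2327 - 8566) + 662) = 6895*(1/8641) + (-3 - 58)/(-6239 + 662) = 6895/8641 - 61/(-5577) = 6895/8641 - 61*(-1/5577) = 6895/8641 + 61/5577 = 38980516/48190857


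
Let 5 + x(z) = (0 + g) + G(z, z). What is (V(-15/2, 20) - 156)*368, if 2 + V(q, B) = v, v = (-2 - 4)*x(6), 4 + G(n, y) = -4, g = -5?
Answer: -18400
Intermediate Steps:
G(n, y) = -8 (G(n, y) = -4 - 4 = -8)
x(z) = -18 (x(z) = -5 + ((0 - 5) - 8) = -5 + (-5 - 8) = -5 - 13 = -18)
v = 108 (v = (-2 - 4)*(-18) = -6*(-18) = 108)
V(q, B) = 106 (V(q, B) = -2 + 108 = 106)
(V(-15/2, 20) - 156)*368 = (106 - 156)*368 = -50*368 = -18400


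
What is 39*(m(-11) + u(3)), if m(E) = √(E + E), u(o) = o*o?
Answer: 351 + 39*I*√22 ≈ 351.0 + 182.93*I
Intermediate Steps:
u(o) = o²
m(E) = √2*√E (m(E) = √(2*E) = √2*√E)
39*(m(-11) + u(3)) = 39*(√2*√(-11) + 3²) = 39*(√2*(I*√11) + 9) = 39*(I*√22 + 9) = 39*(9 + I*√22) = 351 + 39*I*√22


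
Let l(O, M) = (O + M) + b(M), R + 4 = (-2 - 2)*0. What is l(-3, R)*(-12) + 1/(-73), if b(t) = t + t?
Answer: 13139/73 ≈ 179.99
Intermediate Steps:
R = -4 (R = -4 + (-2 - 2)*0 = -4 - 4*0 = -4 + 0 = -4)
b(t) = 2*t
l(O, M) = O + 3*M (l(O, M) = (O + M) + 2*M = (M + O) + 2*M = O + 3*M)
l(-3, R)*(-12) + 1/(-73) = (-3 + 3*(-4))*(-12) + 1/(-73) = (-3 - 12)*(-12) - 1/73 = -15*(-12) - 1/73 = 180 - 1/73 = 13139/73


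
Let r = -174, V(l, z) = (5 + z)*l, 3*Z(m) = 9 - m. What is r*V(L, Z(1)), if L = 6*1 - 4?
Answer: -2668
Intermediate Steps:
Z(m) = 3 - m/3 (Z(m) = (9 - m)/3 = 3 - m/3)
L = 2 (L = 6 - 4 = 2)
V(l, z) = l*(5 + z)
r*V(L, Z(1)) = -348*(5 + (3 - ⅓*1)) = -348*(5 + (3 - ⅓)) = -348*(5 + 8/3) = -348*23/3 = -174*46/3 = -2668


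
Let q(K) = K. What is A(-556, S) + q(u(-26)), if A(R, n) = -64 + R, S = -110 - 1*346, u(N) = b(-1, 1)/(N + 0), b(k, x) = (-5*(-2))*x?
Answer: -8065/13 ≈ -620.38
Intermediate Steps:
b(k, x) = 10*x
u(N) = 10/N (u(N) = (10*1)/(N + 0) = 10/N)
S = -456 (S = -110 - 346 = -456)
A(-556, S) + q(u(-26)) = (-64 - 556) + 10/(-26) = -620 + 10*(-1/26) = -620 - 5/13 = -8065/13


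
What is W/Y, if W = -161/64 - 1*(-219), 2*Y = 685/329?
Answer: 911659/4384 ≈ 207.95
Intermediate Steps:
Y = 685/658 (Y = (685/329)/2 = (685*(1/329))/2 = (½)*(685/329) = 685/658 ≈ 1.0410)
W = 13855/64 (W = -161*1/64 + 219 = -161/64 + 219 = 13855/64 ≈ 216.48)
W/Y = 13855/(64*(685/658)) = (13855/64)*(658/685) = 911659/4384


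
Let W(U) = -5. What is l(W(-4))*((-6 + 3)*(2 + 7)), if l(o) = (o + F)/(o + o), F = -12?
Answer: -459/10 ≈ -45.900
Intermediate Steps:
l(o) = (-12 + o)/(2*o) (l(o) = (o - 12)/(o + o) = (-12 + o)/((2*o)) = (-12 + o)*(1/(2*o)) = (-12 + o)/(2*o))
l(W(-4))*((-6 + 3)*(2 + 7)) = ((1/2)*(-12 - 5)/(-5))*((-6 + 3)*(2 + 7)) = ((1/2)*(-1/5)*(-17))*(-3*9) = (17/10)*(-27) = -459/10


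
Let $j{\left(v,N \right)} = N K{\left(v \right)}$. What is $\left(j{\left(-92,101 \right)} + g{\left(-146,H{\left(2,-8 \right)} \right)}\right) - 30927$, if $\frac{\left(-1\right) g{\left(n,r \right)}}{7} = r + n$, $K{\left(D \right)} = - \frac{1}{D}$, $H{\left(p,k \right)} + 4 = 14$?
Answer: $- \frac{2757599}{92} \approx -29974.0$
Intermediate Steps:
$H{\left(p,k \right)} = 10$ ($H{\left(p,k \right)} = -4 + 14 = 10$)
$g{\left(n,r \right)} = - 7 n - 7 r$ ($g{\left(n,r \right)} = - 7 \left(r + n\right) = - 7 \left(n + r\right) = - 7 n - 7 r$)
$j{\left(v,N \right)} = - \frac{N}{v}$ ($j{\left(v,N \right)} = N \left(- \frac{1}{v}\right) = - \frac{N}{v}$)
$\left(j{\left(-92,101 \right)} + g{\left(-146,H{\left(2,-8 \right)} \right)}\right) - 30927 = \left(\left(-1\right) 101 \frac{1}{-92} - -952\right) - 30927 = \left(\left(-1\right) 101 \left(- \frac{1}{92}\right) + \left(1022 - 70\right)\right) - 30927 = \left(\frac{101}{92} + 952\right) - 30927 = \frac{87685}{92} - 30927 = - \frac{2757599}{92}$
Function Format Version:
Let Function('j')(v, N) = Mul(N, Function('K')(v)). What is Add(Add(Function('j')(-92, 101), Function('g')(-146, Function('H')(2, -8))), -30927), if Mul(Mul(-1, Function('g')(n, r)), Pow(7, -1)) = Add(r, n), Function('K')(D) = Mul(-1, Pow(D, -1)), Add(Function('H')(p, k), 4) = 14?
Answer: Rational(-2757599, 92) ≈ -29974.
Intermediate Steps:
Function('H')(p, k) = 10 (Function('H')(p, k) = Add(-4, 14) = 10)
Function('g')(n, r) = Add(Mul(-7, n), Mul(-7, r)) (Function('g')(n, r) = Mul(-7, Add(r, n)) = Mul(-7, Add(n, r)) = Add(Mul(-7, n), Mul(-7, r)))
Function('j')(v, N) = Mul(-1, N, Pow(v, -1)) (Function('j')(v, N) = Mul(N, Mul(-1, Pow(v, -1))) = Mul(-1, N, Pow(v, -1)))
Add(Add(Function('j')(-92, 101), Function('g')(-146, Function('H')(2, -8))), -30927) = Add(Add(Mul(-1, 101, Pow(-92, -1)), Add(Mul(-7, -146), Mul(-7, 10))), -30927) = Add(Add(Mul(-1, 101, Rational(-1, 92)), Add(1022, -70)), -30927) = Add(Add(Rational(101, 92), 952), -30927) = Add(Rational(87685, 92), -30927) = Rational(-2757599, 92)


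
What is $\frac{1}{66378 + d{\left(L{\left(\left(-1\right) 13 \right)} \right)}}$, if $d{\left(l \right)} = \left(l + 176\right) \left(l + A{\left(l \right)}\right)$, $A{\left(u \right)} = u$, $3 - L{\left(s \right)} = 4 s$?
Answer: $\frac{1}{91788} \approx 1.0895 \cdot 10^{-5}$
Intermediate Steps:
$L{\left(s \right)} = 3 - 4 s$
$d{\left(l \right)} = 2 l \left(176 + l\right)$ ($d{\left(l \right)} = \left(l + 176\right) \left(l + l\right) = \left(176 + l\right) 2 l = 2 l \left(176 + l\right)$)
$\frac{1}{66378 + d{\left(L{\left(\left(-1\right) 13 \right)} \right)}} = \frac{1}{66378 + 2 \left(3 - 4 \left(\left(-1\right) 13\right)\right) \left(176 - \left(-3 + 4 \left(\left(-1\right) 13\right)\right)\right)} = \frac{1}{66378 + 2 \left(3 - -52\right) \left(176 + \left(3 - -52\right)\right)} = \frac{1}{66378 + 2 \left(3 + 52\right) \left(176 + \left(3 + 52\right)\right)} = \frac{1}{66378 + 2 \cdot 55 \left(176 + 55\right)} = \frac{1}{66378 + 2 \cdot 55 \cdot 231} = \frac{1}{66378 + 25410} = \frac{1}{91788}$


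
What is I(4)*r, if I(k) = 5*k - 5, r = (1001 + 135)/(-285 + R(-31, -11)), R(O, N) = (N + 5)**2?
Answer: -5680/83 ≈ -68.434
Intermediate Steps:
R(O, N) = (5 + N)**2
r = -1136/249 (r = (1001 + 135)/(-285 + (5 - 11)**2) = 1136/(-285 + (-6)**2) = 1136/(-285 + 36) = 1136/(-249) = 1136*(-1/249) = -1136/249 ≈ -4.5622)
I(k) = -5 + 5*k
I(4)*r = (-5 + 5*4)*(-1136/249) = (-5 + 20)*(-1136/249) = 15*(-1136/249) = -5680/83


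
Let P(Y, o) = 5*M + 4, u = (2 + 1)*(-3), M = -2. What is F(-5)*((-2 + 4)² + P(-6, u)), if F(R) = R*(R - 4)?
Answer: -90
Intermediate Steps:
F(R) = R*(-4 + R)
u = -9 (u = 3*(-3) = -9)
P(Y, o) = -6 (P(Y, o) = 5*(-2) + 4 = -10 + 4 = -6)
F(-5)*((-2 + 4)² + P(-6, u)) = (-5*(-4 - 5))*((-2 + 4)² - 6) = (-5*(-9))*(2² - 6) = 45*(4 - 6) = 45*(-2) = -90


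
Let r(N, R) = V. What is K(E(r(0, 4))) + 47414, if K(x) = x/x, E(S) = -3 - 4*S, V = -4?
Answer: 47415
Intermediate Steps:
r(N, R) = -4
K(x) = 1
K(E(r(0, 4))) + 47414 = 1 + 47414 = 47415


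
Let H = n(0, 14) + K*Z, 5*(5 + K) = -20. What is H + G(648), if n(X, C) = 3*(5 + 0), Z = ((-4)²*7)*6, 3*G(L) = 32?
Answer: -18067/3 ≈ -6022.3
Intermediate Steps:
K = -9 (K = -5 + (⅕)*(-20) = -5 - 4 = -9)
G(L) = 32/3 (G(L) = (⅓)*32 = 32/3)
Z = 672 (Z = (16*7)*6 = 112*6 = 672)
n(X, C) = 15 (n(X, C) = 3*5 = 15)
H = -6033 (H = 15 - 9*672 = 15 - 6048 = -6033)
H + G(648) = -6033 + 32/3 = -18067/3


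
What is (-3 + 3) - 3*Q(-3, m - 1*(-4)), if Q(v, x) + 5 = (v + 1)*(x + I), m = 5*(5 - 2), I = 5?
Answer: 159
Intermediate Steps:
m = 15 (m = 5*3 = 15)
Q(v, x) = -5 + (1 + v)*(5 + x) (Q(v, x) = -5 + (v + 1)*(x + 5) = -5 + (1 + v)*(5 + x))
(-3 + 3) - 3*Q(-3, m - 1*(-4)) = (-3 + 3) - 3*((15 - 1*(-4)) + 5*(-3) - 3*(15 - 1*(-4))) = 0 - 3*((15 + 4) - 15 - 3*(15 + 4)) = 0 - 3*(19 - 15 - 3*19) = 0 - 3*(19 - 15 - 57) = 0 - 3*(-53) = 0 + 159 = 159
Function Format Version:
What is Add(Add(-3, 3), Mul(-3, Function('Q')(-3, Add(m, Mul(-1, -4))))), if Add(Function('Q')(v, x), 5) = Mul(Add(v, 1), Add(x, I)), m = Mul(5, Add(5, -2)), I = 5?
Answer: 159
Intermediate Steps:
m = 15 (m = Mul(5, 3) = 15)
Function('Q')(v, x) = Add(-5, Mul(Add(1, v), Add(5, x))) (Function('Q')(v, x) = Add(-5, Mul(Add(v, 1), Add(x, 5))) = Add(-5, Mul(Add(1, v), Add(5, x))))
Add(Add(-3, 3), Mul(-3, Function('Q')(-3, Add(m, Mul(-1, -4))))) = Add(Add(-3, 3), Mul(-3, Add(Add(15, Mul(-1, -4)), Mul(5, -3), Mul(-3, Add(15, Mul(-1, -4)))))) = Add(0, Mul(-3, Add(Add(15, 4), -15, Mul(-3, Add(15, 4))))) = Add(0, Mul(-3, Add(19, -15, Mul(-3, 19)))) = Add(0, Mul(-3, Add(19, -15, -57))) = Add(0, Mul(-3, -53)) = Add(0, 159) = 159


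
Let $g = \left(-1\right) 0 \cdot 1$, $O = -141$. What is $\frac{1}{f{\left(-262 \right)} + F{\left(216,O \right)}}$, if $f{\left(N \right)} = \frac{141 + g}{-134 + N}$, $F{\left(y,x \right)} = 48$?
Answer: $\frac{132}{6289} \approx 0.020989$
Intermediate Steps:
$g = 0$ ($g = 0 \cdot 1 = 0$)
$f{\left(N \right)} = \frac{141}{-134 + N}$ ($f{\left(N \right)} = \frac{141 + 0}{-134 + N} = \frac{141}{-134 + N}$)
$\frac{1}{f{\left(-262 \right)} + F{\left(216,O \right)}} = \frac{1}{\frac{141}{-134 - 262} + 48} = \frac{1}{\frac{141}{-396} + 48} = \frac{1}{141 \left(- \frac{1}{396}\right) + 48} = \frac{1}{- \frac{47}{132} + 48} = \frac{1}{\frac{6289}{132}} = \frac{132}{6289}$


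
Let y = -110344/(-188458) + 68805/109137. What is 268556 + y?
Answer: 920602532208099/3427956791 ≈ 2.6856e+5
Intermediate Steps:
y = 4168244303/3427956791 (y = -110344*(-1/188458) + 68805*(1/109137) = 55172/94229 + 22935/36379 = 4168244303/3427956791 ≈ 1.2160)
268556 + y = 268556 + 4168244303/3427956791 = 920602532208099/3427956791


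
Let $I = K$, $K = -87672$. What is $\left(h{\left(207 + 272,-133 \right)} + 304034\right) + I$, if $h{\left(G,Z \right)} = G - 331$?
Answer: $216510$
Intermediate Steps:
$h{\left(G,Z \right)} = -331 + G$
$I = -87672$
$\left(h{\left(207 + 272,-133 \right)} + 304034\right) + I = \left(\left(-331 + \left(207 + 272\right)\right) + 304034\right) - 87672 = \left(\left(-331 + 479\right) + 304034\right) - 87672 = \left(148 + 304034\right) - 87672 = 304182 - 87672 = 216510$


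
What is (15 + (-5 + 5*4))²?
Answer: 900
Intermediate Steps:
(15 + (-5 + 5*4))² = (15 + (-5 + 20))² = (15 + 15)² = 30² = 900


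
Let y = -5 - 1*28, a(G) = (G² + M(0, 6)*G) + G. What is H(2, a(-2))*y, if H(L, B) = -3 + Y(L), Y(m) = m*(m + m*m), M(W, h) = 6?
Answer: -297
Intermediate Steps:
a(G) = G² + 7*G (a(G) = (G² + 6*G) + G = G² + 7*G)
Y(m) = m*(m + m²)
y = -33 (y = -5 - 28 = -33)
H(L, B) = -3 + L²*(1 + L)
H(2, a(-2))*y = (-3 + 2²*(1 + 2))*(-33) = (-3 + 4*3)*(-33) = (-3 + 12)*(-33) = 9*(-33) = -297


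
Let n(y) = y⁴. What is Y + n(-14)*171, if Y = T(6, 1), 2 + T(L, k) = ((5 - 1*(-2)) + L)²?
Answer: 6569303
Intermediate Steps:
T(L, k) = -2 + (7 + L)² (T(L, k) = -2 + ((5 - 1*(-2)) + L)² = -2 + ((5 + 2) + L)² = -2 + (7 + L)²)
Y = 167 (Y = -2 + (7 + 6)² = -2 + 13² = -2 + 169 = 167)
Y + n(-14)*171 = 167 + (-14)⁴*171 = 167 + 38416*171 = 167 + 6569136 = 6569303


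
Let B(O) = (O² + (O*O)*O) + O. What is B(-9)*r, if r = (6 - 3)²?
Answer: -5913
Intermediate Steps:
r = 9 (r = 3² = 9)
B(O) = O + O² + O³ (B(O) = (O² + O²*O) + O = (O² + O³) + O = O + O² + O³)
B(-9)*r = -9*(1 - 9 + (-9)²)*9 = -9*(1 - 9 + 81)*9 = -9*73*9 = -657*9 = -5913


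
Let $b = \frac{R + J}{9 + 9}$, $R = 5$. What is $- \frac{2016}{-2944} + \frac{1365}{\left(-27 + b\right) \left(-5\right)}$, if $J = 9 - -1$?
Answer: $\frac{160587}{14444} \approx 11.118$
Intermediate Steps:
$J = 10$ ($J = 9 + 1 = 10$)
$b = \frac{5}{6}$ ($b = \frac{5 + 10}{9 + 9} = \frac{15}{18} = 15 \cdot \frac{1}{18} = \frac{5}{6} \approx 0.83333$)
$- \frac{2016}{-2944} + \frac{1365}{\left(-27 + b\right) \left(-5\right)} = - \frac{2016}{-2944} + \frac{1365}{\left(-27 + \frac{5}{6}\right) \left(-5\right)} = \left(-2016\right) \left(- \frac{1}{2944}\right) + \frac{1365}{\left(- \frac{157}{6}\right) \left(-5\right)} = \frac{63}{92} + \frac{1365}{\frac{785}{6}} = \frac{63}{92} + 1365 \cdot \frac{6}{785} = \frac{63}{92} + \frac{1638}{157} = \frac{160587}{14444}$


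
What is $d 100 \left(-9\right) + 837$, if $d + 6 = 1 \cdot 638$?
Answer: $-567963$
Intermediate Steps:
$d = 632$ ($d = -6 + 1 \cdot 638 = -6 + 638 = 632$)
$d 100 \left(-9\right) + 837 = 632 \cdot 100 \left(-9\right) + 837 = 632 \left(-900\right) + 837 = -568800 + 837 = -567963$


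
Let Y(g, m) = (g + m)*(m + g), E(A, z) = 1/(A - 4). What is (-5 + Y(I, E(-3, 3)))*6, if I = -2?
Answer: -120/49 ≈ -2.4490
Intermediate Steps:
E(A, z) = 1/(-4 + A)
Y(g, m) = (g + m)**2 (Y(g, m) = (g + m)*(g + m) = (g + m)**2)
(-5 + Y(I, E(-3, 3)))*6 = (-5 + (-2 + 1/(-4 - 3))**2)*6 = (-5 + (-2 + 1/(-7))**2)*6 = (-5 + (-2 - 1/7)**2)*6 = (-5 + (-15/7)**2)*6 = (-5 + 225/49)*6 = -20/49*6 = -120/49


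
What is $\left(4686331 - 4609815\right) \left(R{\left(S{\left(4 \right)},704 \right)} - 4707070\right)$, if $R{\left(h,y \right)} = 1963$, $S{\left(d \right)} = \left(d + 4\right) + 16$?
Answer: $-360015967212$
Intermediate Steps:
$S{\left(d \right)} = 20 + d$ ($S{\left(d \right)} = \left(4 + d\right) + 16 = 20 + d$)
$\left(4686331 - 4609815\right) \left(R{\left(S{\left(4 \right)},704 \right)} - 4707070\right) = \left(4686331 - 4609815\right) \left(1963 - 4707070\right) = 76516 \left(-4705107\right) = -360015967212$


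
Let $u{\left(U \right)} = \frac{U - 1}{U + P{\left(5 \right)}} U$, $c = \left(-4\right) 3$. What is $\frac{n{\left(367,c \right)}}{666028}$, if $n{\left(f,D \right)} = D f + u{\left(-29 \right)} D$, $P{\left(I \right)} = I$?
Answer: $- \frac{3969}{666028} \approx -0.0059592$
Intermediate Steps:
$c = -12$
$u{\left(U \right)} = \frac{U \left(-1 + U\right)}{5 + U}$ ($u{\left(U \right)} = \frac{U - 1}{U + 5} U = \frac{-1 + U}{5 + U} U = \frac{U \left(-1 + U\right)}{5 + U}$)
$n{\left(f,D \right)} = - \frac{145 D}{4} + D f$ ($n{\left(f,D \right)} = D f + - \frac{29 \left(-1 - 29\right)}{5 - 29} D = D f + \left(-29\right) \frac{1}{-24} \left(-30\right) D = D f + \left(-29\right) \left(- \frac{1}{24}\right) \left(-30\right) D = D f - \frac{145 D}{4} = - \frac{145 D}{4} + D f$)
$\frac{n{\left(367,c \right)}}{666028} = \frac{\frac{1}{4} \left(-12\right) \left(-145 + 4 \cdot 367\right)}{666028} = \frac{1}{4} \left(-12\right) \left(-145 + 1468\right) \frac{1}{666028} = \frac{1}{4} \left(-12\right) 1323 \cdot \frac{1}{666028} = \left(-3969\right) \frac{1}{666028} = - \frac{3969}{666028}$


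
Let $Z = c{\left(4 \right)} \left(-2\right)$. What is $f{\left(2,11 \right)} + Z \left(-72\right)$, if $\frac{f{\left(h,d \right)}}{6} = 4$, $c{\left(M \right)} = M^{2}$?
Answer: $2328$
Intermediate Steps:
$f{\left(h,d \right)} = 24$ ($f{\left(h,d \right)} = 6 \cdot 4 = 24$)
$Z = -32$ ($Z = 4^{2} \left(-2\right) = 16 \left(-2\right) = -32$)
$f{\left(2,11 \right)} + Z \left(-72\right) = 24 - -2304 = 24 + 2304 = 2328$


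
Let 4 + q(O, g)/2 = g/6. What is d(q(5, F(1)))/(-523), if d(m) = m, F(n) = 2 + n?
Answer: 7/523 ≈ 0.013384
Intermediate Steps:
q(O, g) = -8 + g/3 (q(O, g) = -8 + 2*(g/6) = -8 + g/3)
d(q(5, F(1)))/(-523) = (-8 + (2 + 1)/3)/(-523) = (-8 + (⅓)*3)*(-1/523) = (-8 + 1)*(-1/523) = -7*(-1/523) = 7/523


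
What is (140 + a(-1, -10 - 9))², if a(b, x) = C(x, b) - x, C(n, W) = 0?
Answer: 25281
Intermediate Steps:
a(b, x) = -x (a(b, x) = 0 - x = -x)
(140 + a(-1, -10 - 9))² = (140 - (-10 - 9))² = (140 - 1*(-19))² = (140 + 19)² = 159² = 25281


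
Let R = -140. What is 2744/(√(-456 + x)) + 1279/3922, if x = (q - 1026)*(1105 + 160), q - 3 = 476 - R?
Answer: 1279/3922 - 2744*I*√515311/515311 ≈ 0.32611 - 3.8225*I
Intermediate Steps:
q = 619 (q = 3 + (476 - 1*(-140)) = 3 + (476 + 140) = 3 + 616 = 619)
x = -514855 (x = (619 - 1026)*(1105 + 160) = -407*1265 = -514855)
2744/(√(-456 + x)) + 1279/3922 = 2744/(√(-456 - 514855)) + 1279/3922 = 2744/(√(-515311)) + 1279*(1/3922) = 2744/((I*√515311)) + 1279/3922 = 2744*(-I*√515311/515311) + 1279/3922 = -2744*I*√515311/515311 + 1279/3922 = 1279/3922 - 2744*I*√515311/515311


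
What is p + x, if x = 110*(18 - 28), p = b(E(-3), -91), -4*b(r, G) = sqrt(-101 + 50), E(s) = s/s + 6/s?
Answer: -1100 - I*sqrt(51)/4 ≈ -1100.0 - 1.7854*I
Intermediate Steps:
E(s) = 1 + 6/s
b(r, G) = -I*sqrt(51)/4 (b(r, G) = -sqrt(-101 + 50)/4 = -I*sqrt(51)/4)
p = -I*sqrt(51)/4 ≈ -1.7854*I
x = -1100 (x = 110*(-10) = -1100)
p + x = -I*sqrt(51)/4 - 1100 = -1100 - I*sqrt(51)/4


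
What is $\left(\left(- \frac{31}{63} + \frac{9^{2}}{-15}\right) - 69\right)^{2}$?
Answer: $\frac{556535281}{99225} \approx 5608.8$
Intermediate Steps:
$\left(\left(- \frac{31}{63} + \frac{9^{2}}{-15}\right) - 69\right)^{2} = \left(\left(\left(-31\right) \frac{1}{63} + 81 \left(- \frac{1}{15}\right)\right) - 69\right)^{2} = \left(\left(- \frac{31}{63} - \frac{27}{5}\right) - 69\right)^{2} = \left(- \frac{1856}{315} - 69\right)^{2} = \left(- \frac{23591}{315}\right)^{2} = \frac{556535281}{99225}$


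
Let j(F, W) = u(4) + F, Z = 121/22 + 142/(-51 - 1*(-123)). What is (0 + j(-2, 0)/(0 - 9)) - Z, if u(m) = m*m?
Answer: -325/36 ≈ -9.0278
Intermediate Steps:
Z = 269/36 (Z = 121*(1/22) + 142/(-51 + 123) = 11/2 + 142/72 = 11/2 + 142*(1/72) = 11/2 + 71/36 = 269/36 ≈ 7.4722)
u(m) = m²
j(F, W) = 16 + F (j(F, W) = 4² + F = 16 + F)
(0 + j(-2, 0)/(0 - 9)) - Z = (0 + (16 - 2)/(0 - 9)) - 1*269/36 = (0 + 14/(-9)) - 269/36 = (0 + 14*(-⅑)) - 269/36 = (0 - 14/9) - 269/36 = -14/9 - 269/36 = -325/36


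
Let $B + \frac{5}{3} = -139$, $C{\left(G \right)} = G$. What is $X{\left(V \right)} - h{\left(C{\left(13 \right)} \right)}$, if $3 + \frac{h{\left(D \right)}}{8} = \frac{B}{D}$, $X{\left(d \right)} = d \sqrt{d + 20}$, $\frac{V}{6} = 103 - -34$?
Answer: $\frac{4312}{39} + 822 \sqrt{842} \approx 23963.0$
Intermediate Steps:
$B = - \frac{422}{3}$ ($B = - \frac{5}{3} - 139 = - \frac{422}{3} \approx -140.67$)
$V = 822$ ($V = 6 \left(103 - -34\right) = 6 \left(103 + 34\right) = 6 \cdot 137 = 822$)
$X{\left(d \right)} = d \sqrt{20 + d}$
$h{\left(D \right)} = -24 - \frac{3376}{3 D}$ ($h{\left(D \right)} = -24 + 8 \left(- \frac{422}{3 D}\right) = -24 - \frac{3376}{3 D}$)
$X{\left(V \right)} - h{\left(C{\left(13 \right)} \right)} = 822 \sqrt{20 + 822} - \left(-24 - \frac{3376}{3 \cdot 13}\right) = 822 \sqrt{842} - \left(-24 - \frac{3376}{39}\right) = 822 \sqrt{842} - - \frac{4312}{39} = 822 \sqrt{842} + \frac{4312}{39} = \frac{4312}{39} + 822 \sqrt{842}$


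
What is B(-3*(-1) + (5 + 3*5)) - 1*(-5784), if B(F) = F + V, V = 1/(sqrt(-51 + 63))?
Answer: 5807 + sqrt(3)/6 ≈ 5807.3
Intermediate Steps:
V = sqrt(3)/6 (V = 1/(sqrt(12)) = 1/(2*sqrt(3)) = sqrt(3)/6 ≈ 0.28868)
B(F) = F + sqrt(3)/6
B(-3*(-1) + (5 + 3*5)) - 1*(-5784) = ((-3*(-1) + (5 + 3*5)) + sqrt(3)/6) - 1*(-5784) = ((3 + (5 + 15)) + sqrt(3)/6) + 5784 = ((3 + 20) + sqrt(3)/6) + 5784 = (23 + sqrt(3)/6) + 5784 = 5807 + sqrt(3)/6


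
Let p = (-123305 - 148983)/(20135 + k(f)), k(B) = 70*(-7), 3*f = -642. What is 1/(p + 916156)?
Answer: 19645/17997612332 ≈ 1.0915e-6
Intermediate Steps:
f = -214 (f = (⅓)*(-642) = -214)
k(B) = -490
p = -272288/19645 (p = (-123305 - 148983)/(20135 - 490) = -272288/19645 ≈ -13.860)
1/(p + 916156) = 1/(-272288/19645 + 916156) = 1/(17997612332/19645) = 19645/17997612332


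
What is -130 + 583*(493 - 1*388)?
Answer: 61085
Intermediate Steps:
-130 + 583*(493 - 1*388) = -130 + 583*(493 - 388) = -130 + 583*105 = -130 + 61215 = 61085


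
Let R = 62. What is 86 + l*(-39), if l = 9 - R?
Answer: 2153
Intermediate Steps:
l = -53 (l = 9 - 1*62 = 9 - 62 = -53)
86 + l*(-39) = 86 - 53*(-39) = 86 + 2067 = 2153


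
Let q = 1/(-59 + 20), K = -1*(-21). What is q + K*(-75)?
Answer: -61426/39 ≈ -1575.0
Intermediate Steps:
K = 21
q = -1/39 (q = 1/(-39) = -1/39 ≈ -0.025641)
q + K*(-75) = -1/39 + 21*(-75) = -1/39 - 1575 = -61426/39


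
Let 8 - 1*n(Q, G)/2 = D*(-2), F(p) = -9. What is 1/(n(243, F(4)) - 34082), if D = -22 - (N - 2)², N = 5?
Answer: -1/34190 ≈ -2.9248e-5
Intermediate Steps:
D = -31 (D = -22 - (5 - 2)² = -22 - 1*3² = -22 - 1*9 = -22 - 9 = -31)
n(Q, G) = -108 (n(Q, G) = 16 - (-62)*(-2) = 16 - 2*62 = 16 - 124 = -108)
1/(n(243, F(4)) - 34082) = 1/(-108 - 34082) = 1/(-34190) = -1/34190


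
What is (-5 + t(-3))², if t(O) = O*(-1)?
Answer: 4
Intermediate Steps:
t(O) = -O
(-5 + t(-3))² = (-5 - 1*(-3))² = (-5 + 3)² = (-2)² = 4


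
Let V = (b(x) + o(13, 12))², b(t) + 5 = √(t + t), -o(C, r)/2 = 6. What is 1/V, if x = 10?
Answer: (17 - 2*√5)⁻² ≈ 0.0063716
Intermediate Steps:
o(C, r) = -12 (o(C, r) = -2*6 = -12)
b(t) = -5 + √2*√t (b(t) = -5 + √(t + t) = -5 + √(2*t) = -5 + √2*√t)
V = (-17 + 2*√5)² (V = ((-5 + √2*√10) - 12)² = ((-5 + 2*√5) - 12)² = (-17 + 2*√5)² ≈ 156.95)
1/V = 1/(309 - 68*√5)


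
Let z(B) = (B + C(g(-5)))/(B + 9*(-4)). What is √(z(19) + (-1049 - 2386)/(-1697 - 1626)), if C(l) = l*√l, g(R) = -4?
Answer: √(-267880322 + 1501756744*I)/56491 ≈ 0.44389 + 0.53008*I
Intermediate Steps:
C(l) = l^(3/2)
z(B) = (B - 8*I)/(-36 + B) (z(B) = (B + (-4)^(3/2))/(B + 9*(-4)) = (B - 8*I)/(B - 36) = (B - 8*I)/(-36 + B))
√(z(19) + (-1049 - 2386)/(-1697 - 1626)) = √((19 - 8*I)/(-36 + 19) + (-1049 - 2386)/(-1697 - 1626)) = √((19 - 8*I)/(-17) - 3435/(-3323)) = √(-(19 - 8*I)/17 - 3435*(-1/3323)) = √((-19/17 + 8*I/17) + 3435/3323) = √(-4742/56491 + 8*I/17)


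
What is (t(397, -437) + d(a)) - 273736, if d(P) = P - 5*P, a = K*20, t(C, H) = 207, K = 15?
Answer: -274729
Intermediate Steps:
a = 300 (a = 15*20 = 300)
d(P) = -4*P
(t(397, -437) + d(a)) - 273736 = (207 - 4*300) - 273736 = (207 - 1200) - 273736 = -993 - 273736 = -274729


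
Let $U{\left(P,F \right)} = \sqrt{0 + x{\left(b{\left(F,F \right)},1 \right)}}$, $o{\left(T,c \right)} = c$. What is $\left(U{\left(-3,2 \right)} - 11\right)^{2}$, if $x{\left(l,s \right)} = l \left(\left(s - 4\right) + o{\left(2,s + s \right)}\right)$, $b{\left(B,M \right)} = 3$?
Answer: $\left(11 - i \sqrt{3}\right)^{2} \approx 118.0 - 38.105 i$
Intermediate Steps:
$x{\left(l,s \right)} = l \left(-4 + 3 s\right)$ ($x{\left(l,s \right)} = l \left(\left(s - 4\right) + \left(s + s\right)\right) = l \left(\left(-4 + s\right) + 2 s\right) = l \left(-4 + 3 s\right)$)
$U{\left(P,F \right)} = i \sqrt{3}$ ($U{\left(P,F \right)} = \sqrt{0 + 3 \left(-4 + 3 \cdot 1\right)} = \sqrt{0 + 3 \left(-4 + 3\right)} = \sqrt{0 + 3 \left(-1\right)} = \sqrt{0 - 3} = \sqrt{-3} = i \sqrt{3}$)
$\left(U{\left(-3,2 \right)} - 11\right)^{2} = \left(i \sqrt{3} - 11\right)^{2} = \left(-11 + i \sqrt{3}\right)^{2}$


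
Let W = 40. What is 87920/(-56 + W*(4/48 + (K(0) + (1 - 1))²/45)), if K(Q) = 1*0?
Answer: -131880/79 ≈ -1669.4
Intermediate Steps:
K(Q) = 0
87920/(-56 + W*(4/48 + (K(0) + (1 - 1))²/45)) = 87920/(-56 + 40*(4/48 + (0 + (1 - 1))²/45)) = 87920/(-56 + 40*(4*(1/48) + (0 + 0)²*(1/45))) = 87920/(-56 + 40*(1/12 + 0²*(1/45))) = 87920/(-56 + 40*(1/12 + 0*(1/45))) = 87920/(-56 + 40*(1/12 + 0)) = 87920/(-56 + 40*(1/12)) = 87920/(-56 + 10/3) = 87920/(-158/3) = 87920*(-3/158) = -131880/79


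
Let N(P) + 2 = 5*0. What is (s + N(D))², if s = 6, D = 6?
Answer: 16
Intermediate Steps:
N(P) = -2 (N(P) = -2 + 5*0 = -2 + 0 = -2)
(s + N(D))² = (6 - 2)² = 4² = 16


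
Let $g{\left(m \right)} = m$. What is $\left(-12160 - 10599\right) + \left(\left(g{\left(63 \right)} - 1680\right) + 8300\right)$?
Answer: $-16076$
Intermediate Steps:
$\left(-12160 - 10599\right) + \left(\left(g{\left(63 \right)} - 1680\right) + 8300\right) = \left(-12160 - 10599\right) + \left(\left(63 - 1680\right) + 8300\right) = -22759 + \left(\left(63 - 1680\right) + 8300\right) = -22759 + \left(-1617 + 8300\right) = -22759 + 6683 = -16076$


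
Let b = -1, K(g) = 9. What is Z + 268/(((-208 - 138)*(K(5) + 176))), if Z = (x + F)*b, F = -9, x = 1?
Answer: 255906/32005 ≈ 7.9958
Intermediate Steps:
Z = 8 (Z = (1 - 9)*(-1) = -8*(-1) = 8)
Z + 268/(((-208 - 138)*(K(5) + 176))) = 8 + 268/(((-208 - 138)*(9 + 176))) = 8 + 268/((-346*185)) = 8 + 268/(-64010) = 8 + 268*(-1/64010) = 8 - 134/32005 = 255906/32005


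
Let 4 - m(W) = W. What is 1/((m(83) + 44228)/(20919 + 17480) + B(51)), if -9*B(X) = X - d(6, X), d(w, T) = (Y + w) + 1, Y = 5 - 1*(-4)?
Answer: -345591/946624 ≈ -0.36508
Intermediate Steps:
Y = 9 (Y = 5 + 4 = 9)
m(W) = 4 - W
d(w, T) = 10 + w (d(w, T) = (9 + w) + 1 = 10 + w)
B(X) = 16/9 - X/9 (B(X) = -(X - (10 + 6))/9 = -(X - 1*16)/9 = -(X - 16)/9 = -(-16 + X)/9 = 16/9 - X/9)
1/((m(83) + 44228)/(20919 + 17480) + B(51)) = 1/(((4 - 1*83) + 44228)/(20919 + 17480) + (16/9 - ⅑*51)) = 1/(((4 - 83) + 44228)/38399 + (16/9 - 17/3)) = 1/((-79 + 44228)*(1/38399) - 35/9) = 1/(44149*(1/38399) - 35/9) = 1/(44149/38399 - 35/9) = 1/(-946624/345591) = -345591/946624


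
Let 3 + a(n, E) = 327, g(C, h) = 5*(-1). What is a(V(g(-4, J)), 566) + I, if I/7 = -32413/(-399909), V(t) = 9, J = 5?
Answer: 129797407/399909 ≈ 324.57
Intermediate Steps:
g(C, h) = -5
a(n, E) = 324 (a(n, E) = -3 + 327 = 324)
I = 226891/399909 (I = 7*(-32413/(-399909)) = 7*(-32413*(-1/399909)) = 7*(32413/399909) = 226891/399909 ≈ 0.56736)
a(V(g(-4, J)), 566) + I = 324 + 226891/399909 = 129797407/399909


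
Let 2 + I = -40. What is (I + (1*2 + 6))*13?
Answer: -442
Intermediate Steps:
I = -42 (I = -2 - 40 = -42)
(I + (1*2 + 6))*13 = (-42 + (1*2 + 6))*13 = (-42 + (2 + 6))*13 = (-42 + 8)*13 = -34*13 = -442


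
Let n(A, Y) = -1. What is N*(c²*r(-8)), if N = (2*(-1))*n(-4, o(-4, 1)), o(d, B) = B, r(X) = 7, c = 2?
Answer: 56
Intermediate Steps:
N = 2 (N = (2*(-1))*(-1) = -2*(-1) = 2)
N*(c²*r(-8)) = 2*(2²*7) = 2*(4*7) = 2*28 = 56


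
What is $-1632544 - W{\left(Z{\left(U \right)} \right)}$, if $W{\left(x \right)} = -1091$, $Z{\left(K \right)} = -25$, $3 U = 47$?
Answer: $-1631453$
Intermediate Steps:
$U = \frac{47}{3}$ ($U = \frac{1}{3} \cdot 47 = \frac{47}{3} \approx 15.667$)
$-1632544 - W{\left(Z{\left(U \right)} \right)} = -1632544 - -1091 = -1632544 + 1091 = -1631453$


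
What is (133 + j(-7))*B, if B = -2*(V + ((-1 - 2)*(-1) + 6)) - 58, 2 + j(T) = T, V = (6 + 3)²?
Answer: -29512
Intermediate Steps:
V = 81 (V = 9² = 81)
j(T) = -2 + T
B = -238 (B = -2*(81 + ((-1 - 2)*(-1) + 6)) - 58 = -2*(81 + (-3*(-1) + 6)) - 58 = -2*(81 + (3 + 6)) - 58 = -2*(81 + 9) - 58 = -2*90 - 58 = -180 - 58 = -238)
(133 + j(-7))*B = (133 + (-2 - 7))*(-238) = (133 - 9)*(-238) = 124*(-238) = -29512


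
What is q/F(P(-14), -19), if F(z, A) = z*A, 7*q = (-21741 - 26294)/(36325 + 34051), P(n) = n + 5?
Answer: -48035/84240072 ≈ -0.00057022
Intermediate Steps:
P(n) = 5 + n
q = -48035/492632 (q = ((-21741 - 26294)/(36325 + 34051))/7 = (-48035/70376)/7 = (-48035*1/70376)/7 = (⅐)*(-48035/70376) = -48035/492632 ≈ -0.097507)
F(z, A) = A*z
q/F(P(-14), -19) = -48035*(-1/(19*(5 - 14)))/492632 = -48035/(492632*((-19*(-9)))) = -48035/492632/171 = -48035/492632*1/171 = -48035/84240072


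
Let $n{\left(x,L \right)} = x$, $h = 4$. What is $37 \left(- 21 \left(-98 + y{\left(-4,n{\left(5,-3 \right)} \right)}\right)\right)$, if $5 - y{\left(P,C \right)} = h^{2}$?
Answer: $84693$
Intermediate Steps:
$y{\left(P,C \right)} = -11$ ($y{\left(P,C \right)} = 5 - 4^{2} = 5 - 16 = -11$)
$37 \left(- 21 \left(-98 + y{\left(-4,n{\left(5,-3 \right)} \right)}\right)\right) = 37 \left(- 21 \left(-98 - 11\right)\right) = 37 \left(\left(-21\right) \left(-109\right)\right) = 37 \cdot 2289 = 84693$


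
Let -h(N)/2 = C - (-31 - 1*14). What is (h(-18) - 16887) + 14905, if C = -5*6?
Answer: -2012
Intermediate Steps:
C = -30
h(N) = -30 (h(N) = -2*(-30 - (-31 - 1*14)) = -2*(-30 - (-31 - 14)) = -2*(-30 - 1*(-45)) = -2*(-30 + 45) = -2*15 = -30)
(h(-18) - 16887) + 14905 = (-30 - 16887) + 14905 = -16917 + 14905 = -2012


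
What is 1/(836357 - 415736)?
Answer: 1/420621 ≈ 2.3774e-6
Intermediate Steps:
1/(836357 - 415736) = 1/420621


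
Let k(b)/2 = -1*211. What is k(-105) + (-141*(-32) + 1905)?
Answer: 5995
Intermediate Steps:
k(b) = -422 (k(b) = 2*(-1*211) = 2*(-211) = -422)
k(-105) + (-141*(-32) + 1905) = -422 + (-141*(-32) + 1905) = -422 + (4512 + 1905) = -422 + 6417 = 5995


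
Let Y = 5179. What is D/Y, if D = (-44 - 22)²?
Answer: 4356/5179 ≈ 0.84109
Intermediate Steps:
D = 4356 (D = (-66)² = 4356)
D/Y = 4356/5179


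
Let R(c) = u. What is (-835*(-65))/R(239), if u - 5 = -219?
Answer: -54275/214 ≈ -253.62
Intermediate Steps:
u = -214 (u = 5 - 219 = -214)
R(c) = -214
(-835*(-65))/R(239) = -835*(-65)/(-214) = 54275*(-1/214) = -54275/214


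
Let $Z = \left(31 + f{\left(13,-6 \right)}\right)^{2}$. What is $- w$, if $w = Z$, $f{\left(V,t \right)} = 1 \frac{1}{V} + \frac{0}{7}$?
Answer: $- \frac{163216}{169} \approx -965.78$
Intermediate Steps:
$f{\left(V,t \right)} = \frac{1}{V}$ ($f{\left(V,t \right)} = \frac{1}{V} + 0 \cdot \frac{1}{7} = \frac{1}{V} + 0 = \frac{1}{V}$)
$Z = \frac{163216}{169}$ ($Z = \left(31 + \frac{1}{13}\right)^{2} = \left(\frac{404}{13}\right)^{2} = \frac{163216}{169} \approx 965.78$)
$w = \frac{163216}{169} \approx 965.78$
$- w = \left(-1\right) \frac{163216}{169} = - \frac{163216}{169}$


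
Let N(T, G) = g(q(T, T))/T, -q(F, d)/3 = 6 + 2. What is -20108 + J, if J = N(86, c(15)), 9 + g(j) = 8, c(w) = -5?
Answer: -1729289/86 ≈ -20108.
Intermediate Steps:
q(F, d) = -24 (q(F, d) = -3*(6 + 2) = -3*8 = -24)
g(j) = -1 (g(j) = -9 + 8 = -1)
N(T, G) = -1/T
J = -1/86 ≈ -0.011628
-20108 + J = -20108 - 1/86 = -1729289/86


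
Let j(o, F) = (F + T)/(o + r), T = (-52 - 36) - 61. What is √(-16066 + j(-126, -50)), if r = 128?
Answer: I*√64662/2 ≈ 127.14*I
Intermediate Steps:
T = -149 (T = -88 - 61 = -149)
j(o, F) = (-149 + F)/(128 + o) (j(o, F) = (F - 149)/(o + 128) = (-149 + F)/(128 + o))
√(-16066 + j(-126, -50)) = √(-16066 + (-149 - 50)/(128 - 126)) = √(-16066 - 199/2) = √(-32331/2) = I*√64662/2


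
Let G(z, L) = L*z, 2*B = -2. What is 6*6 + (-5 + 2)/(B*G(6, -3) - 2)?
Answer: 573/16 ≈ 35.813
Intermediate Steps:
B = -1 (B = (½)*(-2) = -1)
6*6 + (-5 + 2)/(B*G(6, -3) - 2) = 6*6 + (-5 + 2)/(-(-3)*6 - 2) = 36 - 3/(-1*(-18) - 2) = 36 - 3/(18 - 2) = 36 - 3/16 = 573/16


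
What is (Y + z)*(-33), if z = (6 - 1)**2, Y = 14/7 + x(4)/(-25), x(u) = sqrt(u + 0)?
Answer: -22209/25 ≈ -888.36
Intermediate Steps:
x(u) = sqrt(u)
Y = 48/25 (Y = 14/7 + sqrt(4)/(-25) = 14*(1/7) + 2*(-1/25) = 2 - 2/25 = 48/25 ≈ 1.9200)
z = 25 (z = 5**2 = 25)
(Y + z)*(-33) = (48/25 + 25)*(-33) = (673/25)*(-33) = -22209/25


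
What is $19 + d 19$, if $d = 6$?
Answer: $133$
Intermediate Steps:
$19 + d 19 = 19 + 6 \cdot 19 = 19 + 114 = 133$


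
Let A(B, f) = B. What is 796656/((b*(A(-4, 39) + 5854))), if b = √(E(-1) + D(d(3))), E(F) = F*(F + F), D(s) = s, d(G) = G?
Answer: 132776*√5/4875 ≈ 60.902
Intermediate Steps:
E(F) = 2*F² (E(F) = F*(2*F) = 2*F²)
b = √5 (b = √(2*(-1)² + 3) = √(2*1 + 3) = √(2 + 3) = √5 ≈ 2.2361)
796656/((b*(A(-4, 39) + 5854))) = 796656/((√5*(-4 + 5854))) = 796656/((√5*5850)) = 796656/((5850*√5)) = 796656*(√5/29250) = 132776*√5/4875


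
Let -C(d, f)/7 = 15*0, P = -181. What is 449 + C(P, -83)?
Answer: 449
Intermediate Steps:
C(d, f) = 0 (C(d, f) = -105*0 = -7*0 = 0)
449 + C(P, -83) = 449 + 0 = 449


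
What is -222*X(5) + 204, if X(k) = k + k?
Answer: -2016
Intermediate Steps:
X(k) = 2*k
-222*X(5) + 204 = -444*5 + 204 = -222*10 + 204 = -2220 + 204 = -2016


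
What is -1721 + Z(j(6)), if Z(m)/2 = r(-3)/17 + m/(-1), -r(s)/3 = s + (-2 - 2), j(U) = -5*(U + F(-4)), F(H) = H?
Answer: -28875/17 ≈ -1698.5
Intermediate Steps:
j(U) = 20 - 5*U (j(U) = -5*(U - 4) = -5*(-4 + U) = 20 - 5*U)
r(s) = 12 - 3*s (r(s) = -3*(s + (-2 - 2)) = -3*(s - 4) = -3*(-4 + s) = 12 - 3*s)
Z(m) = 42/17 - 2*m (Z(m) = 2*((12 - 3*(-3))/17 + m/(-1)) = 2*((12 + 9)*(1/17) + m*(-1)) = 2*(21*(1/17) - m) = 2*(21/17 - m) = 42/17 - 2*m)
-1721 + Z(j(6)) = -1721 + (42/17 - 2*(20 - 5*6)) = -1721 + (42/17 - 2*(20 - 30)) = -1721 + (42/17 - 2*(-10)) = -1721 + (42/17 + 20) = -1721 + 382/17 = -28875/17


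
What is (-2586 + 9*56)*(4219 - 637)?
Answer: -7457724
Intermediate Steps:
(-2586 + 9*56)*(4219 - 637) = (-2586 + 504)*3582 = -2082*3582 = -7457724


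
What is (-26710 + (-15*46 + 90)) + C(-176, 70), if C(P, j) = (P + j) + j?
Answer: -27346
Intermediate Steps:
C(P, j) = P + 2*j
(-26710 + (-15*46 + 90)) + C(-176, 70) = (-26710 + (-15*46 + 90)) + (-176 + 2*70) = (-26710 + (-690 + 90)) + (-176 + 140) = (-26710 - 600) - 36 = -27310 - 36 = -27346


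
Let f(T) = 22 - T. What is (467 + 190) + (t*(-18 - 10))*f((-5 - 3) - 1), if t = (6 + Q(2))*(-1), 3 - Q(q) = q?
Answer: 6733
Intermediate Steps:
Q(q) = 3 - q
t = -7 (t = (6 + (3 - 1*2))*(-1) = (6 + (3 - 2))*(-1) = (6 + 1)*(-1) = 7*(-1) = -7)
(467 + 190) + (t*(-18 - 10))*f((-5 - 3) - 1) = (467 + 190) + (-7*(-18 - 10))*(22 - ((-5 - 3) - 1)) = 657 + (-7*(-28))*(22 - (-8 - 1)) = 657 + 196*(22 - 1*(-9)) = 657 + 196*(22 + 9) = 657 + 196*31 = 657 + 6076 = 6733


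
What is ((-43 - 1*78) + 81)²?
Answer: 1600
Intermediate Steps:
((-43 - 1*78) + 81)² = ((-43 - 78) + 81)² = (-121 + 81)² = (-40)² = 1600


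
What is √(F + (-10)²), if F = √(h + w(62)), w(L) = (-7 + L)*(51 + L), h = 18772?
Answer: √(100 + √24987) ≈ 16.065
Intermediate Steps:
F = √24987 (F = √(18772 + (-357 + 62² + 44*62)) = √(18772 + (-357 + 3844 + 2728)) = √(18772 + 6215) = √24987 ≈ 158.07)
√(F + (-10)²) = √(√24987 + (-10)²) = √(√24987 + 100) = √(100 + √24987)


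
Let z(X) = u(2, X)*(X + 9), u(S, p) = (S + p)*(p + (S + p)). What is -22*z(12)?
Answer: -168168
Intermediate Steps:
u(S, p) = (S + p)*(S + 2*p)
z(X) = (9 + X)*(4 + 2*X**2 + 6*X) (z(X) = (2**2 + 2*X**2 + 3*2*X)*(X + 9) = (4 + 2*X**2 + 6*X)*(9 + X) = (9 + X)*(4 + 2*X**2 + 6*X))
-22*z(12) = -44*(9 + 12)*(2 + 12**2 + 3*12) = -44*21*(2 + 144 + 36) = -44*21*182 = -22*7644 = -168168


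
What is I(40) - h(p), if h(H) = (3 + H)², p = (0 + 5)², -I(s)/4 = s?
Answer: -944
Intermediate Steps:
I(s) = -4*s
p = 25 (p = 5² = 25)
I(40) - h(p) = -4*40 - (3 + 25)² = -160 - 1*28² = -160 - 1*784 = -160 - 784 = -944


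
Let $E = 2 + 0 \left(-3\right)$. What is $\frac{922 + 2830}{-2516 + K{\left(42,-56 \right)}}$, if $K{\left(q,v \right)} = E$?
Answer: $- \frac{1876}{1257} \approx -1.4924$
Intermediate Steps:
$E = 2$ ($E = 2 + 0 = 2$)
$K{\left(q,v \right)} = 2$
$\frac{922 + 2830}{-2516 + K{\left(42,-56 \right)}} = \frac{922 + 2830}{-2516 + 2} = \frac{3752}{-2514} = 3752 \left(- \frac{1}{2514}\right) = - \frac{1876}{1257}$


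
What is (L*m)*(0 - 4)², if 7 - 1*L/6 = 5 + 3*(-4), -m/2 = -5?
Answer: 13440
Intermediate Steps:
m = 10 (m = -2*(-5) = 10)
L = 84 (L = 42 - 6*(5 + 3*(-4)) = 42 - 6*(5 - 12) = 42 - 6*(-7) = 42 + 42 = 84)
(L*m)*(0 - 4)² = (84*10)*(0 - 4)² = 840*(-4)² = 840*16 = 13440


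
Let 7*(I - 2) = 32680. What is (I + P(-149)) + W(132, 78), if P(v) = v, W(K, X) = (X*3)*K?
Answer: 247867/7 ≈ 35410.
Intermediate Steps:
I = 32694/7 (I = 2 + (⅐)*32680 = 2 + 32680/7 = 32694/7 ≈ 4670.6)
W(K, X) = 3*K*X (W(K, X) = (3*X)*K = 3*K*X)
(I + P(-149)) + W(132, 78) = (32694/7 - 149) + 3*132*78 = 31651/7 + 30888 = 247867/7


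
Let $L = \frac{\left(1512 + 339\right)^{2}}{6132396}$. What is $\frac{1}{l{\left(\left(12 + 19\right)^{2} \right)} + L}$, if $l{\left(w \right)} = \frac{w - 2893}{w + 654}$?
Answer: $- \frac{3301273180}{2104824819} \approx -1.5684$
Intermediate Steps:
$l{\left(w \right)} = \frac{-2893 + w}{654 + w}$
$L = \frac{1142067}{2044132}$ ($L = 1851^{2} \cdot \frac{1}{6132396} = 3426201 \cdot \frac{1}{6132396} = \frac{1142067}{2044132} \approx 0.55871$)
$\frac{1}{l{\left(\left(12 + 19\right)^{2} \right)} + L} = \frac{1}{\frac{-2893 + \left(12 + 19\right)^{2}}{654 + \left(12 + 19\right)^{2}} + \frac{1142067}{2044132}} = \frac{1}{\frac{-2893 + 31^{2}}{654 + 31^{2}} + \frac{1142067}{2044132}} = \frac{1}{\frac{-2893 + 961}{654 + 961} + \frac{1142067}{2044132}} = \frac{1}{\frac{1}{1615} \left(-1932\right) + \frac{1142067}{2044132}} = \frac{1}{- \frac{1932}{1615} + \frac{1142067}{2044132}} = \frac{1}{- \frac{2104824819}{3301273180}} = - \frac{3301273180}{2104824819}$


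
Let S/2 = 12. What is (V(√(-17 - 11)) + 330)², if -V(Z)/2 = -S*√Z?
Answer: 36*(55 + 8*√2*7^(¼)*√I)² ≈ 1.6043e+5 + 63722.0*I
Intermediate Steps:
S = 24 (S = 2*12 = 24)
V(Z) = 48*√Z (V(Z) = -(-2)*24*√Z = -(-48)*√Z = 48*√Z)
(V(√(-17 - 11)) + 330)² = (48*√(√(-17 - 11)) + 330)² = (48*√(√(-28)) + 330)² = (48*√(2*I*√7) + 330)² = (48*(√2*7^(¼)*√I) + 330)² = (48*√2*7^(¼)*√I + 330)² = (330 + 48*√2*7^(¼)*√I)²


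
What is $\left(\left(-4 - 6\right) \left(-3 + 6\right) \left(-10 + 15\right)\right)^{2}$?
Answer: $22500$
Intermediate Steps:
$\left(\left(-4 - 6\right) \left(-3 + 6\right) \left(-10 + 15\right)\right)^{2} = \left(\left(-10\right) 3 \cdot 5\right)^{2} = \left(\left(-30\right) 5\right)^{2} = \left(-150\right)^{2} = 22500$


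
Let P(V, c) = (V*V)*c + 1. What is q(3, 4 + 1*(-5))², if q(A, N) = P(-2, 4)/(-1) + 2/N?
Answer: 361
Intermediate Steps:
P(V, c) = 1 + c*V² (P(V, c) = V²*c + 1 = c*V² + 1 = 1 + c*V²)
q(A, N) = -17 + 2/N (q(A, N) = (1 + 4*(-2)²)/(-1) + 2/N = (1 + 4*4)*(-1) + 2/N = (1 + 16)*(-1) + 2/N = 17*(-1) + 2/N = -17 + 2/N)
q(3, 4 + 1*(-5))² = (-17 + 2/(4 + 1*(-5)))² = (-17 + 2/(4 - 5))² = (-17 + 2/(-1))² = (-17 + 2*(-1))² = (-17 - 2)² = (-19)² = 361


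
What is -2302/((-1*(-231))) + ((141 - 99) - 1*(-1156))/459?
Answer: -259960/35343 ≈ -7.3553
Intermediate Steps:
-2302/((-1*(-231))) + ((141 - 99) - 1*(-1156))/459 = -2302/231 + (42 + 1156)*(1/459) = -2302*1/231 + 1198*(1/459) = -2302/231 + 1198/459 = -259960/35343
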